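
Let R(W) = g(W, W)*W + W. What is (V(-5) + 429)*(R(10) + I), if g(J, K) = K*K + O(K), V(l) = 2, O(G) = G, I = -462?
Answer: 279288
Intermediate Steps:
g(J, K) = K + K² (g(J, K) = K*K + K = K² + K = K + K²)
R(W) = W + W²*(1 + W) (R(W) = (W*(1 + W))*W + W = W²*(1 + W) + W = W + W²*(1 + W))
(V(-5) + 429)*(R(10) + I) = (2 + 429)*(10*(1 + 10 + 10²) - 462) = 431*(10*(1 + 10 + 100) - 462) = 431*(10*111 - 462) = 431*(1110 - 462) = 431*648 = 279288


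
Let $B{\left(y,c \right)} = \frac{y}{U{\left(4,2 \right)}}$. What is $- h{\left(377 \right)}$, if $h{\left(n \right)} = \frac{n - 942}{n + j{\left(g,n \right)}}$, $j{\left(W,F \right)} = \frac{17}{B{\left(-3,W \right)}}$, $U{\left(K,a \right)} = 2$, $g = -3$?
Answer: $\frac{1695}{1097} \approx 1.5451$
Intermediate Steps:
$B{\left(y,c \right)} = \frac{y}{2}$
$j{\left(W,F \right)} = - \frac{34}{3}$ ($j{\left(W,F \right)} = \frac{17}{\frac{1}{2} \left(-3\right)} = \frac{17}{- \frac{3}{2}} = 17 \left(- \frac{2}{3}\right) = - \frac{34}{3}$)
$h{\left(n \right)} = \frac{-942 + n}{- \frac{34}{3} + n}$ ($h{\left(n \right)} = \frac{n - 942}{n - \frac{34}{3}} = \frac{-942 + n}{- \frac{34}{3} + n}$)
$- h{\left(377 \right)} = - \frac{3 \left(-942 + 377\right)}{-34 + 3 \cdot 377} = - \frac{3 \left(-565\right)}{-34 + 1131} = - \frac{3 \left(-565\right)}{1097} = \left(-1\right) \left(- \frac{1695}{1097}\right) = \frac{1695}{1097}$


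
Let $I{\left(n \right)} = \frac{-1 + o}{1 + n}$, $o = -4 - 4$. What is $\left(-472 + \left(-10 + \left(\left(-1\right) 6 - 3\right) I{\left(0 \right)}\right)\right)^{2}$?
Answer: $160801$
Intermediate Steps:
$o = -8$ ($o = -4 - 4 = -8$)
$I{\left(n \right)} = - \frac{9}{1 + n}$ ($I{\left(n \right)} = \frac{-1 - 8}{1 + n} = - \frac{9}{1 + n}$)
$\left(-472 + \left(-10 + \left(\left(-1\right) 6 - 3\right) I{\left(0 \right)}\right)\right)^{2} = \left(-472 - \left(10 - \left(\left(-1\right) 6 - 3\right) \left(- \frac{9}{1 + 0}\right)\right)\right)^{2} = \left(-472 - \left(10 - \left(-6 - 3\right) \left(- \frac{9}{1}\right)\right)\right)^{2} = \left(-472 - \left(10 + 9 \left(\left(-9\right) 1\right)\right)\right)^{2} = \left(-472 - -71\right)^{2} = \left(-472 + \left(-10 + 81\right)\right)^{2} = \left(-472 + 71\right)^{2} = \left(-401\right)^{2} = 160801$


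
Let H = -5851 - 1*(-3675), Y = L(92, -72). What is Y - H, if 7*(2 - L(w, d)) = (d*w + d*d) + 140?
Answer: 16546/7 ≈ 2363.7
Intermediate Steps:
L(w, d) = -18 - d**2/7 - d*w/7 (L(w, d) = 2 - ((d*w + d*d) + 140)/7 = 2 - ((d*w + d**2) + 140)/7 = 2 - ((d**2 + d*w) + 140)/7 = 2 - (140 + d**2 + d*w)/7 = 2 + (-20 - d**2/7 - d*w/7) = -18 - d**2/7 - d*w/7)
Y = 1314/7 (Y = -18 - 1/7*(-72)**2 - 1/7*(-72)*92 = -18 - 1/7*5184 + 6624/7 = -18 - 5184/7 + 6624/7 = 1314/7 ≈ 187.71)
H = -2176 (H = -5851 + 3675 = -2176)
Y - H = 1314/7 - 1*(-2176) = 1314/7 + 2176 = 16546/7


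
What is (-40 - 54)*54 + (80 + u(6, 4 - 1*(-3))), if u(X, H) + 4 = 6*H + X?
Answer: -4952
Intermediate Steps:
u(X, H) = -4 + X + 6*H (u(X, H) = -4 + (6*H + X) = -4 + (X + 6*H) = -4 + X + 6*H)
(-40 - 54)*54 + (80 + u(6, 4 - 1*(-3))) = (-40 - 54)*54 + (80 + (-4 + 6 + 6*(4 - 1*(-3)))) = -94*54 + (80 + (-4 + 6 + 6*(4 + 3))) = -5076 + (80 + (-4 + 6 + 6*7)) = -5076 + (80 + (-4 + 6 + 42)) = -5076 + (80 + 44) = -5076 + 124 = -4952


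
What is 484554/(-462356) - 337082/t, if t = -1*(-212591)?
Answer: -129431852303/49146362198 ≈ -2.6336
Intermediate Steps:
t = 212591
484554/(-462356) - 337082/t = 484554/(-462356) - 337082/212591 = 484554*(-1/462356) - 337082*1/212591 = -242277/231178 - 337082/212591 = -129431852303/49146362198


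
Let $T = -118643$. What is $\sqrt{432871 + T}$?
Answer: $2 \sqrt{78557} \approx 560.56$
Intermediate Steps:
$\sqrt{432871 + T} = \sqrt{432871 - 118643} = \sqrt{314228} = 2 \sqrt{78557}$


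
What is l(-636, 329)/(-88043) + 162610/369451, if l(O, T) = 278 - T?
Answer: 843265543/1913386729 ≈ 0.44072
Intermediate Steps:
l(-636, 329)/(-88043) + 162610/369451 = (278 - 1*329)/(-88043) + 162610/369451 = (278 - 329)*(-1/88043) + 162610*(1/369451) = -51*(-1/88043) + 162610/369451 = 3/5179 + 162610/369451 = 843265543/1913386729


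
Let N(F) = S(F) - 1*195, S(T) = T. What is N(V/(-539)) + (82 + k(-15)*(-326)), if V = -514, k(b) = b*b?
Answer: -39596043/539 ≈ -73462.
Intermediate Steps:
k(b) = b**2
N(F) = -195 + F (N(F) = F - 1*195 = F - 195 = -195 + F)
N(V/(-539)) + (82 + k(-15)*(-326)) = (-195 - 514/(-539)) + (82 + (-15)**2*(-326)) = (-195 - 514*(-1/539)) + (82 + 225*(-326)) = (-195 + 514/539) + (82 - 73350) = -104591/539 - 73268 = -39596043/539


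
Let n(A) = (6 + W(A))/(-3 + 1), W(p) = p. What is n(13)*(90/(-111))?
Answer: 285/37 ≈ 7.7027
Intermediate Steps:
n(A) = -3 - A/2 (n(A) = (6 + A)/(-3 + 1) = (6 + A)/(-2) = (6 + A)*(-1/2) = -3 - A/2)
n(13)*(90/(-111)) = (-3 - 1/2*13)*(90/(-111)) = (-3 - 13/2)*(90*(-1/111)) = -19/2*(-30/37) = 285/37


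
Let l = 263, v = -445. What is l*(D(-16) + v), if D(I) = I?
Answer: -121243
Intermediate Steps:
l*(D(-16) + v) = 263*(-16 - 445) = 263*(-461) = -121243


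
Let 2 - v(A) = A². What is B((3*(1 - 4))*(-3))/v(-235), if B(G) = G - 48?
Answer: 3/7889 ≈ 0.00038028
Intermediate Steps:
B(G) = -48 + G
v(A) = 2 - A²
B((3*(1 - 4))*(-3))/v(-235) = (-48 + (3*(1 - 4))*(-3))/(2 - 1*(-235)²) = (-48 + (3*(-3))*(-3))/(2 - 1*55225) = (-48 - 9*(-3))/(2 - 55225) = (-48 + 27)/(-55223) = -21*(-1/55223) = 3/7889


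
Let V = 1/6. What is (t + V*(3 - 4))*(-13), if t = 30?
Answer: -2327/6 ≈ -387.83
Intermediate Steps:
V = 1/6 (V = 1*(1/6) = 1/6 ≈ 0.16667)
(t + V*(3 - 4))*(-13) = (30 + (3 - 4)/6)*(-13) = (30 + (1/6)*(-1))*(-13) = (30 - 1/6)*(-13) = (179/6)*(-13) = -2327/6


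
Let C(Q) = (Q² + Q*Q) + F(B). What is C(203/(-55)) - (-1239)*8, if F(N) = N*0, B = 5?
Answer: 30066218/3025 ≈ 9939.3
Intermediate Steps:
F(N) = 0
C(Q) = 2*Q² (C(Q) = (Q² + Q*Q) + 0 = (Q² + Q²) + 0 = 2*Q² + 0 = 2*Q²)
C(203/(-55)) - (-1239)*8 = 2*(203/(-55))² - (-1239)*8 = 2*(203*(-1/55))² - 1*(-9912) = 2*(-203/55)² + 9912 = 2*(41209/3025) + 9912 = 82418/3025 + 9912 = 30066218/3025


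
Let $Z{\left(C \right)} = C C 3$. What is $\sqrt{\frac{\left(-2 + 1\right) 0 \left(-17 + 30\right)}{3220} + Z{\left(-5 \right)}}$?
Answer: $5 \sqrt{3} \approx 8.6602$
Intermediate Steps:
$Z{\left(C \right)} = 3 C^{2}$ ($Z{\left(C \right)} = C^{2} \cdot 3 = 3 C^{2}$)
$\sqrt{\frac{\left(-2 + 1\right) 0 \left(-17 + 30\right)}{3220} + Z{\left(-5 \right)}} = \sqrt{\frac{\left(-2 + 1\right) 0 \left(-17 + 30\right)}{3220} + 3 \left(-5\right)^{2}} = \sqrt{\left(-1\right) 0 \cdot 13 \cdot \frac{1}{3220} + 3 \cdot 25} = \sqrt{0 \cdot 13 \cdot \frac{1}{3220} + 75} = \sqrt{0 \cdot \frac{1}{3220} + 75} = \sqrt{0 + 75} = \sqrt{75} = 5 \sqrt{3}$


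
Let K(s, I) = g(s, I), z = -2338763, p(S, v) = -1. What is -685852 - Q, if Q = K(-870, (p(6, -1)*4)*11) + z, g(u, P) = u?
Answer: 1653781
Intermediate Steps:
K(s, I) = s
Q = -2339633 (Q = -870 - 2338763 = -2339633)
-685852 - Q = -685852 - 1*(-2339633) = -685852 + 2339633 = 1653781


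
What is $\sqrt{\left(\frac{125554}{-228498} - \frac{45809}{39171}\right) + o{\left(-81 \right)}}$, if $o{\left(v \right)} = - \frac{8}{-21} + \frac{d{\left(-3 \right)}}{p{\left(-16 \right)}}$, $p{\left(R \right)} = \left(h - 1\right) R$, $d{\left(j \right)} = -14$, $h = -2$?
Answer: $\frac{i \sqrt{2843167645361424136602}}{41768977404} \approx 1.2766 i$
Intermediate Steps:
$p{\left(R \right)} = - 3 R$ ($p{\left(R \right)} = \left(-2 - 1\right) R = - 3 R$)
$o{\left(v \right)} = \frac{5}{56}$ ($o{\left(v \right)} = - \frac{8}{-21} - \frac{14}{\left(-3\right) \left(-16\right)} = \left(-8\right) \left(- \frac{1}{21}\right) - \frac{14}{48} = \frac{8}{21} - \frac{7}{24} = \frac{5}{56}$)
$\sqrt{\left(\frac{125554}{-228498} - \frac{45809}{39171}\right) + o{\left(-81 \right)}} = \sqrt{\left(\frac{125554}{-228498} - \frac{45809}{39171}\right) + \frac{5}{56}} = \sqrt{\left(125554 \left(- \frac{1}{228498}\right) - \frac{45809}{39171}\right) + \frac{5}{56}} = \sqrt{\left(- \frac{62777}{114249} - \frac{45809}{39171}\right) + \frac{5}{56}} = \sqrt{- \frac{2564223436}{1491749193} + \frac{5}{56}} = \sqrt{- \frac{136137766451}{83537954808}} = \frac{i \sqrt{2843167645361424136602}}{41768977404}$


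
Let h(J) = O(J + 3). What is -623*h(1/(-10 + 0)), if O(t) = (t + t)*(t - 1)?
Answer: -343273/50 ≈ -6865.5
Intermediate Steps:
O(t) = 2*t*(-1 + t) (O(t) = (2*t)*(-1 + t) = 2*t*(-1 + t))
h(J) = 2*(2 + J)*(3 + J) (h(J) = 2*(J + 3)*(-1 + (J + 3)) = 2*(3 + J)*(-1 + (3 + J)) = 2*(3 + J)*(2 + J) = 2*(2 + J)*(3 + J))
-623*h(1/(-10 + 0)) = -1246*(2 + 1/(-10 + 0))*(3 + 1/(-10 + 0)) = -1246*(2 + 1/(-10))*(3 + 1/(-10)) = -1246*(2 - 1/10)*(3 - 1/10) = -1246*19*29/(10*10) = -623*551/50 = -343273/50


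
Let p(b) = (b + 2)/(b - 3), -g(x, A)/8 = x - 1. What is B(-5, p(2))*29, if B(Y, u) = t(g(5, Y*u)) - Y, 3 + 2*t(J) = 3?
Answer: 145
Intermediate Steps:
g(x, A) = 8 - 8*x (g(x, A) = -8*(x - 1) = -8*(-1 + x) = 8 - 8*x)
t(J) = 0 (t(J) = -3/2 + (½)*3 = -3/2 + 3/2 = 0)
p(b) = (2 + b)/(-3 + b)
B(Y, u) = -Y (B(Y, u) = 0 - Y = -Y)
B(-5, p(2))*29 = -1*(-5)*29 = 5*29 = 145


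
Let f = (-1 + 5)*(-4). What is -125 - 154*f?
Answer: 2339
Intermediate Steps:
f = -16 (f = 4*(-4) = -16)
-125 - 154*f = -125 - 154*(-16) = -125 + 2464 = 2339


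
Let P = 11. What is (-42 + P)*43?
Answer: -1333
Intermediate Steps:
(-42 + P)*43 = (-42 + 11)*43 = -31*43 = -1333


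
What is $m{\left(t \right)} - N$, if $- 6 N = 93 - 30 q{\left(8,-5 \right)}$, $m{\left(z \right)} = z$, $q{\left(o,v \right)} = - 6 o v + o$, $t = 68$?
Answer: $- \frac{2313}{2} \approx -1156.5$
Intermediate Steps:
$q{\left(o,v \right)} = o - 6 o v$ ($q{\left(o,v \right)} = - 6 o v + o = o - 6 o v$)
$N = \frac{2449}{2}$ ($N = - \frac{93 - 30 \cdot 8 \left(1 - -30\right)}{6} = - \frac{93 - 30 \cdot 8 \left(1 + 30\right)}{6} = - \frac{93 - 30 \cdot 8 \cdot 31}{6} = - \frac{93 - 7440}{6} = \left(- \frac{1}{6}\right) \left(-7347\right) = \frac{2449}{2} \approx 1224.5$)
$m{\left(t \right)} - N = 68 - \frac{2449}{2} = - \frac{2313}{2}$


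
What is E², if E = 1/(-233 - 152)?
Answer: 1/148225 ≈ 6.7465e-6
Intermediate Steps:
E = -1/385 (E = 1/(-385) = -1/385 ≈ -0.0025974)
E² = (-1/385)² = 1/148225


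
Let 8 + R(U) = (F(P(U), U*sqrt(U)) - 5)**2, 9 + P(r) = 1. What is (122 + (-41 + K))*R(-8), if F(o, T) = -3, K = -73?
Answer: 448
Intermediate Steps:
P(r) = -8 (P(r) = -9 + 1 = -8)
R(U) = 56 (R(U) = -8 + (-3 - 5)**2 = -8 + (-8)**2 = -8 + 64 = 56)
(122 + (-41 + K))*R(-8) = (122 + (-41 - 73))*56 = (122 - 114)*56 = 8*56 = 448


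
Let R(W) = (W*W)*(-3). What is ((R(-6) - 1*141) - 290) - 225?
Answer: -764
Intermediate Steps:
R(W) = -3*W² (R(W) = W²*(-3) = -3*W²)
((R(-6) - 1*141) - 290) - 225 = ((-3*(-6)² - 1*141) - 290) - 225 = ((-3*36 - 141) - 290) - 225 = ((-108 - 141) - 290) - 225 = (-249 - 290) - 225 = -539 - 225 = -764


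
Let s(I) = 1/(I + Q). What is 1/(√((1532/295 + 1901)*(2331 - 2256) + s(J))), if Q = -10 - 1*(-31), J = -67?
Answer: √1053047119694/388005571 ≈ 0.0026448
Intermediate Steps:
Q = 21 (Q = -10 + 31 = 21)
s(I) = 1/(21 + I) (s(I) = 1/(I + 21) = 1/(21 + I))
1/(√((1532/295 + 1901)*(2331 - 2256) + s(J))) = 1/(√((1532/295 + 1901)*(2331 - 2256) + 1/(21 - 67))) = 1/(√((1532*(1/295) + 1901)*75 + 1/(-46))) = 1/(√((1532/295 + 1901)*75 - 1/46)) = 1/(√((562327/295)*75 - 1/46)) = 1/(√(8434905/59 - 1/46)) = 1/(√(388005571/2714)) = 1/(√1053047119694/2714) = √1053047119694/388005571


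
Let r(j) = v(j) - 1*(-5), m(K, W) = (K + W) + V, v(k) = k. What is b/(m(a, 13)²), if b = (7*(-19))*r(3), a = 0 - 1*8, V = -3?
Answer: -266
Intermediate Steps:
a = -8 (a = 0 - 8 = -8)
m(K, W) = -3 + K + W (m(K, W) = (K + W) - 3 = -3 + K + W)
r(j) = 5 + j (r(j) = j - 1*(-5) = j + 5 = 5 + j)
b = -1064 (b = (7*(-19))*(5 + 3) = -133*8 = -1064)
b/(m(a, 13)²) = -1064/(-3 - 8 + 13)² = -1064/(2²) = -1064/4 = -1064*¼ = -266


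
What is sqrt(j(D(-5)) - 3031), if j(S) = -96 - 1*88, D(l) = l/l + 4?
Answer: I*sqrt(3215) ≈ 56.701*I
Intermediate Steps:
D(l) = 5 (D(l) = 1 + 4 = 5)
j(S) = -184 (j(S) = -96 - 88 = -184)
sqrt(j(D(-5)) - 3031) = sqrt(-184 - 3031) = sqrt(-3215) = I*sqrt(3215)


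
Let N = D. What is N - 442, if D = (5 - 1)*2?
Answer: -434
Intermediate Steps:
D = 8 (D = 4*2 = 8)
N = 8
N - 442 = 8 - 442 = -434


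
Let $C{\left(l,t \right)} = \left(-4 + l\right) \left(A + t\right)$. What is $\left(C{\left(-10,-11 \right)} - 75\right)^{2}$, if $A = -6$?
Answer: $26569$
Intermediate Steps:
$C{\left(l,t \right)} = \left(-6 + t\right) \left(-4 + l\right)$ ($C{\left(l,t \right)} = \left(-4 + l\right) \left(-6 + t\right) = \left(-6 + t\right) \left(-4 + l\right)$)
$\left(C{\left(-10,-11 \right)} - 75\right)^{2} = \left(\left(24 - -60 - -44 - -110\right) - 75\right)^{2} = \left(\left(24 + 60 + 44 + 110\right) - 75\right)^{2} = \left(238 - 75\right)^{2} = 163^{2} = 26569$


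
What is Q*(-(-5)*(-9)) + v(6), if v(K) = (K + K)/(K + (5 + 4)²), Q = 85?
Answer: -110921/29 ≈ -3824.9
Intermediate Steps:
v(K) = 2*K/(81 + K) (v(K) = (2*K)/(K + 9²) = (2*K)/(K + 81) = (2*K)/(81 + K) = 2*K/(81 + K))
Q*(-(-5)*(-9)) + v(6) = 85*(-(-5)*(-9)) + 2*6/(81 + 6) = 85*(-5*9) + 2*6/87 = 85*(-45) + 2*6*(1/87) = -3825 + 4/29 = -110921/29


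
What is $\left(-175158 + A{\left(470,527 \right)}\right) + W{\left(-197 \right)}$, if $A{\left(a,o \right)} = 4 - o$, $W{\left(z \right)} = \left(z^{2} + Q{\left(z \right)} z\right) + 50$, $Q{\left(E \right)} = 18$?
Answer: $-140368$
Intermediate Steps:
$W{\left(z \right)} = 50 + z^{2} + 18 z$ ($W{\left(z \right)} = \left(z^{2} + 18 z\right) + 50 = 50 + z^{2} + 18 z$)
$\left(-175158 + A{\left(470,527 \right)}\right) + W{\left(-197 \right)} = \left(-175158 + \left(4 - 527\right)\right) + \left(50 + \left(-197\right)^{2} + 18 \left(-197\right)\right) = \left(-175158 + \left(4 - 527\right)\right) + \left(50 + 38809 - 3546\right) = \left(-175158 - 523\right) + 35313 = -175681 + 35313 = -140368$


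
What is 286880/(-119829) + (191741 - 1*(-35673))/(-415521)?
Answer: -48818485562/16597155303 ≈ -2.9414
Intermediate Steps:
286880/(-119829) + (191741 - 1*(-35673))/(-415521) = 286880*(-1/119829) + (191741 + 35673)*(-1/415521) = -286880/119829 + 227414*(-1/415521) = -286880/119829 - 227414/415521 = -48818485562/16597155303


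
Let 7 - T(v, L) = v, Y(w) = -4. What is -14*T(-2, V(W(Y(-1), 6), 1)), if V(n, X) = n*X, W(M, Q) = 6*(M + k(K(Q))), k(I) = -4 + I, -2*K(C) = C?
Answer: -126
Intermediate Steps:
K(C) = -C/2
W(M, Q) = -24 - 3*Q + 6*M (W(M, Q) = 6*(M + (-4 - Q/2)) = 6*(-4 + M - Q/2) = -24 - 3*Q + 6*M)
V(n, X) = X*n
T(v, L) = 7 - v
-14*T(-2, V(W(Y(-1), 6), 1)) = -14*(7 - 1*(-2)) = -14*(7 + 2) = -14*9 = -126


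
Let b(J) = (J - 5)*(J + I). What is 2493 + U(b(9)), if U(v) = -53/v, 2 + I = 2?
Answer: 89695/36 ≈ 2491.5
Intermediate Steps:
I = 0 (I = -2 + 2 = 0)
b(J) = J*(-5 + J) (b(J) = (J - 5)*(J + 0) = (-5 + J)*J = J*(-5 + J))
2493 + U(b(9)) = 2493 - 53*1/(9*(-5 + 9)) = 2493 - 53/(9*4) = 2493 - 53/36 = 89695/36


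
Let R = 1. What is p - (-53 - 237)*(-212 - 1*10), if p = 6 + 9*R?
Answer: -64365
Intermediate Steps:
p = 15 (p = 6 + 9*1 = 6 + 9 = 15)
p - (-53 - 237)*(-212 - 1*10) = 15 - (-53 - 237)*(-212 - 1*10) = 15 - (-290)*(-212 - 10) = 15 - (-290)*(-222) = 15 - 1*64380 = 15 - 64380 = -64365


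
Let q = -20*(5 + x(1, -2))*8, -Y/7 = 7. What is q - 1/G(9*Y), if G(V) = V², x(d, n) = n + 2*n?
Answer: 31116959/194481 ≈ 160.00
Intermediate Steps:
Y = -49 (Y = -7*7 = -49)
x(d, n) = 3*n
q = 160 (q = -20*(5 + 3*(-2))*8 = -20*(5 - 6)*8 = -(-20)*8 = -20*(-8) = 160)
q - 1/G(9*Y) = 160 - 1/((9*(-49))²) = 160 - 1/((-441)²) = 160 - 1/194481 = 31116959/194481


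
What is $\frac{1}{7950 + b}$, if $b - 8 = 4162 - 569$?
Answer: $\frac{1}{11551} \approx 8.6573 \cdot 10^{-5}$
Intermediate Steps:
$b = 3601$ ($b = 8 + \left(4162 - 569\right) = 8 + 3593 = 3601$)
$\frac{1}{7950 + b} = \frac{1}{7950 + 3601} = \frac{1}{11551}$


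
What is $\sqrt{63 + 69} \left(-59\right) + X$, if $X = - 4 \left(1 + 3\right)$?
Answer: $-16 - 118 \sqrt{33} \approx -693.86$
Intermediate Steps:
$X = -16$ ($X = \left(-4\right) 4 = -16$)
$\sqrt{63 + 69} \left(-59\right) + X = \sqrt{63 + 69} \left(-59\right) - 16 = \sqrt{132} \left(-59\right) - 16 = 2 \sqrt{33} \left(-59\right) - 16 = - 118 \sqrt{33} - 16 = -16 - 118 \sqrt{33}$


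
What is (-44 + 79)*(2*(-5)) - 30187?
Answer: -30537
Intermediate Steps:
(-44 + 79)*(2*(-5)) - 30187 = 35*(-10) - 30187 = -350 - 30187 = -30537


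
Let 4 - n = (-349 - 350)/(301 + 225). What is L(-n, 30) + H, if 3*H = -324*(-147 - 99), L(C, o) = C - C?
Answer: 26568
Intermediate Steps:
n = 2803/526 (n = 4 - (-349 - 350)/(301 + 225) = 4 - (-699)/526 = 4 - 1*(-699/526) = 4 + 699/526 = 2803/526 ≈ 5.3289)
L(C, o) = 0
H = 26568 (H = (-324*(-147 - 99))/3 = (-324*(-246))/3 = (⅓)*79704 = 26568)
L(-n, 30) + H = 0 + 26568 = 26568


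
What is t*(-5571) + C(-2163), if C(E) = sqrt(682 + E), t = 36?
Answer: -200556 + I*sqrt(1481) ≈ -2.0056e+5 + 38.484*I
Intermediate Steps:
t*(-5571) + C(-2163) = 36*(-5571) + sqrt(682 - 2163) = -200556 + sqrt(-1481) = -200556 + I*sqrt(1481)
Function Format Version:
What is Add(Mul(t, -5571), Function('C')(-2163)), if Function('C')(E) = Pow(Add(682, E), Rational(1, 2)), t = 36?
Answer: Add(-200556, Mul(I, Pow(1481, Rational(1, 2)))) ≈ Add(-2.0056e+5, Mul(38.484, I))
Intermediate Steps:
Add(Mul(t, -5571), Function('C')(-2163)) = Add(Mul(36, -5571), Pow(Add(682, -2163), Rational(1, 2))) = Add(-200556, Pow(-1481, Rational(1, 2))) = Add(-200556, Mul(I, Pow(1481, Rational(1, 2))))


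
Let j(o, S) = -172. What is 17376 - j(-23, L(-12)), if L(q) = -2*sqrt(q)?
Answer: 17548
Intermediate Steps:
17376 - j(-23, L(-12)) = 17376 - 1*(-172) = 17376 + 172 = 17548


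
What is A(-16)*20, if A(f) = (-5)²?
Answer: 500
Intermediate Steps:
A(f) = 25
A(-16)*20 = 25*20 = 500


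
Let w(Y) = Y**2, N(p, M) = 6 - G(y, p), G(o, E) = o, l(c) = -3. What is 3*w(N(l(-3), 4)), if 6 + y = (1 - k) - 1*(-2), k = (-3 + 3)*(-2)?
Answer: 243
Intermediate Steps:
k = 0 (k = 0*(-2) = 0)
y = -3 (y = -6 + ((1 - 1*0) - 1*(-2)) = -6 + ((1 + 0) + 2) = -6 + (1 + 2) = -6 + 3 = -3)
N(p, M) = 9 (N(p, M) = 6 - 1*(-3) = 6 + 3 = 9)
3*w(N(l(-3), 4)) = 3*9**2 = 3*81 = 243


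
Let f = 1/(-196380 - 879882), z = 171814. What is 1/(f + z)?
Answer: 1076262/184916879267 ≈ 5.8202e-6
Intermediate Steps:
f = -1/1076262 (f = 1/(-1076262) = -1/1076262 ≈ -9.2914e-7)
1/(f + z) = 1/(-1/1076262 + 171814) = 1/(184916879267/1076262) = 1076262/184916879267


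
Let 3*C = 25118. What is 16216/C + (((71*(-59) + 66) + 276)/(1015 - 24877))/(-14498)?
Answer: 8414870522951/4344802075284 ≈ 1.9368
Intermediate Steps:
C = 25118/3 (C = (⅓)*25118 = 25118/3 ≈ 8372.7)
16216/C + (((71*(-59) + 66) + 276)/(1015 - 24877))/(-14498) = 16216/(25118/3) + (((71*(-59) + 66) + 276)/(1015 - 24877))/(-14498) = 16216*(3/25118) + (((-4189 + 66) + 276)/(-23862))*(-1/14498) = 24324/12559 + ((-4123 + 276)*(-1/23862))*(-1/14498) = 24324/12559 - 3847*(-1/23862)*(-1/14498) = 24324/12559 + (3847/23862)*(-1/14498) = 24324/12559 - 3847/345951276 = 8414870522951/4344802075284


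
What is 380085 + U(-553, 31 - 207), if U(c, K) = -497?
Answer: 379588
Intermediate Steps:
380085 + U(-553, 31 - 207) = 380085 - 497 = 379588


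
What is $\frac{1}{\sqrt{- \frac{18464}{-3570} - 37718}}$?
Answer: $- \frac{i \sqrt{120161555430}}{67317398} \approx - 0.0051494 i$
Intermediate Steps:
$\frac{1}{\sqrt{- \frac{18464}{-3570} - 37718}} = \frac{1}{\sqrt{\left(-18464\right) \left(- \frac{1}{3570}\right) - 37718}} = \frac{1}{\sqrt{\frac{9232}{1785} - 37718}} = \frac{1}{\sqrt{- \frac{67317398}{1785}}} = \frac{1}{\frac{1}{1785} i \sqrt{120161555430}} = - \frac{i \sqrt{120161555430}}{67317398}$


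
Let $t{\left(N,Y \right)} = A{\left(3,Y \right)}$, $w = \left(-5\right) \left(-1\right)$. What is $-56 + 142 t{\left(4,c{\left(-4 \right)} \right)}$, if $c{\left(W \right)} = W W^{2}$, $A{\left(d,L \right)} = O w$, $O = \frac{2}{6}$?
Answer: $\frac{542}{3} \approx 180.67$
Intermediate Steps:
$O = \frac{1}{3}$ ($O = 2 \cdot \frac{1}{6} = \frac{1}{3} \approx 0.33333$)
$w = 5$
$A{\left(d,L \right)} = \frac{5}{3}$ ($A{\left(d,L \right)} = \frac{1}{3} \cdot 5 = \frac{5}{3}$)
$c{\left(W \right)} = W^{3}$
$t{\left(N,Y \right)} = \frac{5}{3}$
$-56 + 142 t{\left(4,c{\left(-4 \right)} \right)} = -56 + 142 \cdot \frac{5}{3} = -56 + \frac{710}{3} = \frac{542}{3}$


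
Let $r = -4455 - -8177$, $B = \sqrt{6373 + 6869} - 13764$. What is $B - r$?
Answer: $-17486 + \sqrt{13242} \approx -17371.0$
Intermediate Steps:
$B = -13764 + \sqrt{13242}$ ($B = \sqrt{13242} - 13764 = -13764 + \sqrt{13242} \approx -13649.0$)
$r = 3722$ ($r = -4455 + 8177 = 3722$)
$B - r = \left(-13764 + \sqrt{13242}\right) - 3722 = -17486 + \sqrt{13242}$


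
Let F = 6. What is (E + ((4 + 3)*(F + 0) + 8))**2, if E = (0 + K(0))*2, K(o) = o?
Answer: 2500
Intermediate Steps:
E = 0 (E = (0 + 0)*2 = 0*2 = 0)
(E + ((4 + 3)*(F + 0) + 8))**2 = (0 + ((4 + 3)*(6 + 0) + 8))**2 = (0 + (7*6 + 8))**2 = (0 + (42 + 8))**2 = (0 + 50)**2 = 50**2 = 2500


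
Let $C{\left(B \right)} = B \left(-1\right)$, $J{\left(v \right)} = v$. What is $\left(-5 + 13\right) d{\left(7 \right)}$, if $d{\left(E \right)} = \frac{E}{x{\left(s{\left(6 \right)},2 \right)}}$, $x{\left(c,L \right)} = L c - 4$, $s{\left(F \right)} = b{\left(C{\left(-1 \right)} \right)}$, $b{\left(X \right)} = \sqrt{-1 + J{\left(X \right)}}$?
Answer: $-14$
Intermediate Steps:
$C{\left(B \right)} = - B$
$b{\left(X \right)} = \sqrt{-1 + X}$
$s{\left(F \right)} = 0$ ($s{\left(F \right)} = \sqrt{-1 - -1} = \sqrt{-1 + 1} = \sqrt{0} = 0$)
$x{\left(c,L \right)} = -4 + L c$
$d{\left(E \right)} = - \frac{E}{4}$ ($d{\left(E \right)} = \frac{E}{-4 + 2 \cdot 0} = \frac{E}{-4 + 0} = \frac{E}{-4} = E \left(- \frac{1}{4}\right) = - \frac{E}{4}$)
$\left(-5 + 13\right) d{\left(7 \right)} = \left(-5 + 13\right) \left(\left(- \frac{1}{4}\right) 7\right) = 8 \left(- \frac{7}{4}\right) = -14$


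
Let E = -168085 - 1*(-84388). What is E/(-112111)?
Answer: 83697/112111 ≈ 0.74655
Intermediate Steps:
E = -83697 (E = -168085 + 84388 = -83697)
E/(-112111) = -83697/(-112111) = -83697*(-1/112111) = 83697/112111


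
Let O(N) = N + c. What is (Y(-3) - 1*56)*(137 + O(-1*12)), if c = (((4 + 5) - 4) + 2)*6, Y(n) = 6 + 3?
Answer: -7849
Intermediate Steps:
Y(n) = 9
c = 42 (c = ((9 - 4) + 2)*6 = (5 + 2)*6 = 7*6 = 42)
O(N) = 42 + N (O(N) = N + 42 = 42 + N)
(Y(-3) - 1*56)*(137 + O(-1*12)) = (9 - 1*56)*(137 + (42 - 1*12)) = (9 - 56)*(137 + (42 - 12)) = -47*(137 + 30) = -47*167 = -7849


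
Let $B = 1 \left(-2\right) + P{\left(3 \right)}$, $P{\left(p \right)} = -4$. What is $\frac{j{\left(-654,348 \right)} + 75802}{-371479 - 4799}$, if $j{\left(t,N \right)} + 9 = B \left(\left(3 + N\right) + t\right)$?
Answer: $- \frac{77611}{376278} \approx -0.20626$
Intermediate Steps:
$B = -6$ ($B = 1 \left(-2\right) - 4 = -2 - 4 = -6$)
$j{\left(t,N \right)} = -27 - 6 N - 6 t$ ($j{\left(t,N \right)} = -9 - 6 \left(\left(3 + N\right) + t\right) = -9 - 6 \left(3 + N + t\right) = -9 - \left(18 + 6 N + 6 t\right) = -27 - 6 N - 6 t$)
$\frac{j{\left(-654,348 \right)} + 75802}{-371479 - 4799} = \frac{\left(-27 - 2088 - -3924\right) + 75802}{-371479 - 4799} = \frac{\left(-27 - 2088 + 3924\right) + 75802}{-376278} = \left(1809 + 75802\right) \left(- \frac{1}{376278}\right) = 77611 \left(- \frac{1}{376278}\right) = - \frac{77611}{376278}$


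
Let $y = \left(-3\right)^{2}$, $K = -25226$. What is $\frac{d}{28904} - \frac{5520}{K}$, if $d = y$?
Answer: $\frac{79888557}{364566152} \approx 0.21913$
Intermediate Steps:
$y = 9$
$d = 9$
$\frac{d}{28904} - \frac{5520}{K} = \frac{9}{28904} - \frac{5520}{-25226} = 9 \cdot \frac{1}{28904} - - \frac{2760}{12613} = \frac{9}{28904} + \frac{2760}{12613} = \frac{79888557}{364566152}$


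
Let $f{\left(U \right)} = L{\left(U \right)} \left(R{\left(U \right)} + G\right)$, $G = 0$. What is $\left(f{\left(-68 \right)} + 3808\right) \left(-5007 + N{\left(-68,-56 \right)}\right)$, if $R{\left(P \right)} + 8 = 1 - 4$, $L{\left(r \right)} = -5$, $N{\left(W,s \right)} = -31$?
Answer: $-19461794$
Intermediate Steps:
$R{\left(P \right)} = -11$ ($R{\left(P \right)} = -8 + \left(1 - 4\right) = -8 - 3 = -11$)
$f{\left(U \right)} = 55$ ($f{\left(U \right)} = - 5 \left(-11 + 0\right) = \left(-5\right) \left(-11\right) = 55$)
$\left(f{\left(-68 \right)} + 3808\right) \left(-5007 + N{\left(-68,-56 \right)}\right) = \left(55 + 3808\right) \left(-5007 - 31\right) = 3863 \left(-5038\right) = -19461794$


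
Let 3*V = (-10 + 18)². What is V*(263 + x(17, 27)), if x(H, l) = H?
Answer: 17920/3 ≈ 5973.3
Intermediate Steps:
V = 64/3 (V = (-10 + 18)²/3 = (⅓)*8² = (⅓)*64 = 64/3 ≈ 21.333)
V*(263 + x(17, 27)) = 64*(263 + 17)/3 = (64/3)*280 = 17920/3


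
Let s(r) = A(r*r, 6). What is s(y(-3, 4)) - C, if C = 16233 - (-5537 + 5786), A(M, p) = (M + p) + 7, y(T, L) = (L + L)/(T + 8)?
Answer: -399211/25 ≈ -15968.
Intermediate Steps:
y(T, L) = 2*L/(8 + T) (y(T, L) = (2*L)/(8 + T) = 2*L/(8 + T))
A(M, p) = 7 + M + p
s(r) = 13 + r**2 (s(r) = 7 + r*r + 6 = 7 + r**2 + 6 = 13 + r**2)
C = 15984 (C = 16233 - 1*249 = 16233 - 249 = 15984)
s(y(-3, 4)) - C = (13 + (2*4/(8 - 3))**2) - 1*15984 = (13 + (2*4/5)**2) - 15984 = (13 + (2*4*(1/5))**2) - 15984 = (13 + (8/5)**2) - 15984 = (13 + 64/25) - 15984 = 389/25 - 15984 = -399211/25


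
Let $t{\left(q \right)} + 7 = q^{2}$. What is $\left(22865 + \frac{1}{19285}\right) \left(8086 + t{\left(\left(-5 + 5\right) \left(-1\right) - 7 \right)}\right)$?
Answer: $\frac{3584054003328}{19285} \approx 1.8585 \cdot 10^{8}$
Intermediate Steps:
$t{\left(q \right)} = -7 + q^{2}$
$\left(22865 + \frac{1}{19285}\right) \left(8086 + t{\left(\left(-5 + 5\right) \left(-1\right) - 7 \right)}\right) = \left(22865 + \frac{1}{19285}\right) \left(8086 - \left(7 - \left(\left(-5 + 5\right) \left(-1\right) - 7\right)^{2}\right)\right) = \left(22865 + \frac{1}{19285}\right) \left(8086 - \left(7 - \left(0 \left(-1\right) - 7\right)^{2}\right)\right) = \frac{440951526 \left(8086 - \left(7 - \left(0 - 7\right)^{2}\right)\right)}{19285} = \frac{440951526 \left(8086 - \left(7 - \left(-7\right)^{2}\right)\right)}{19285} = \frac{440951526 \left(8086 + \left(-7 + 49\right)\right)}{19285} = \frac{440951526 \left(8086 + 42\right)}{19285} = \frac{440951526}{19285} \cdot 8128 = \frac{3584054003328}{19285}$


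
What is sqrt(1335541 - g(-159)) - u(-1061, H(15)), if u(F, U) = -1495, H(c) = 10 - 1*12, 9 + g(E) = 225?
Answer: 1495 + 5*sqrt(53413) ≈ 2650.6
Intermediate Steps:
g(E) = 216 (g(E) = -9 + 225 = 216)
H(c) = -2 (H(c) = 10 - 12 = -2)
sqrt(1335541 - g(-159)) - u(-1061, H(15)) = sqrt(1335541 - 1*216) - 1*(-1495) = sqrt(1335541 - 216) + 1495 = sqrt(1335325) + 1495 = 5*sqrt(53413) + 1495 = 1495 + 5*sqrt(53413)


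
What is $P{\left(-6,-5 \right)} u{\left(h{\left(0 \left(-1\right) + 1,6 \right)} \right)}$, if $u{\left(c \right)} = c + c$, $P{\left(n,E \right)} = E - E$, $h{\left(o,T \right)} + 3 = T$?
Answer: $0$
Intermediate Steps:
$h{\left(o,T \right)} = -3 + T$
$P{\left(n,E \right)} = 0$
$u{\left(c \right)} = 2 c$
$P{\left(-6,-5 \right)} u{\left(h{\left(0 \left(-1\right) + 1,6 \right)} \right)} = 0 \cdot 2 \left(-3 + 6\right) = 0 \cdot 2 \cdot 3 = 0 \cdot 6 = 0$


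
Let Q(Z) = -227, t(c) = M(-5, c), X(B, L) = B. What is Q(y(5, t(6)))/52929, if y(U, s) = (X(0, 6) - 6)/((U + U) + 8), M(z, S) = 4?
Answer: -227/52929 ≈ -0.0042888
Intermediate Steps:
t(c) = 4
y(U, s) = -6/(8 + 2*U) (y(U, s) = (0 - 6)/((U + U) + 8) = -6/(2*U + 8) = -6/(8 + 2*U))
Q(y(5, t(6)))/52929 = -227/52929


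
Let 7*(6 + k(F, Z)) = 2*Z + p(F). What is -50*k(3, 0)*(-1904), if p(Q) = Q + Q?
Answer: -489600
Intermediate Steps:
p(Q) = 2*Q
k(F, Z) = -6 + 2*F/7 + 2*Z/7 (k(F, Z) = -6 + (2*Z + 2*F)/7 = -6 + (2*F + 2*Z)/7 = -6 + (2*F/7 + 2*Z/7) = -6 + 2*F/7 + 2*Z/7)
-50*k(3, 0)*(-1904) = -50*(-6 + (2/7)*3 + (2/7)*0)*(-1904) = -50*(-6 + 6/7 + 0)*(-1904) = -50*(-36/7)*(-1904) = (1800/7)*(-1904) = -489600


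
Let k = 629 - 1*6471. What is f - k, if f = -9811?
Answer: -3969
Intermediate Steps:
k = -5842 (k = 629 - 6471 = -5842)
f - k = -9811 - 1*(-5842) = -9811 + 5842 = -3969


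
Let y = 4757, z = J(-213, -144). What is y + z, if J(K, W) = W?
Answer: 4613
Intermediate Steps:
z = -144
y + z = 4757 - 144 = 4613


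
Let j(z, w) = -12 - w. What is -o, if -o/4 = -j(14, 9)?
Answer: 84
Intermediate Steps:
o = -84 (o = -(-4)*(-12 - 1*9) = -(-4)*(-12 - 9) = -(-4)*(-21) = -4*21 = -84)
-o = -1*(-84) = 84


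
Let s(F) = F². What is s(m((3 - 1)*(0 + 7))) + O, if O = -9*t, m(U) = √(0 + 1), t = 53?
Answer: -476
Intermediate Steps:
m(U) = 1 (m(U) = √1 = 1)
O = -477 (O = -9*53 = -477)
s(m((3 - 1)*(0 + 7))) + O = 1² - 477 = 1 - 477 = -476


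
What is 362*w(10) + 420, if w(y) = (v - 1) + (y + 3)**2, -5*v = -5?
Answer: 61598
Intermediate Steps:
v = 1 (v = -1/5*(-5) = 1)
w(y) = (3 + y)**2 (w(y) = (1 - 1) + (y + 3)**2 = 0 + (3 + y)**2 = (3 + y)**2)
362*w(10) + 420 = 362*(3 + 10)**2 + 420 = 362*13**2 + 420 = 362*169 + 420 = 61178 + 420 = 61598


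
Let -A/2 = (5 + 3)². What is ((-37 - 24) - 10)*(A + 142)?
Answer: -994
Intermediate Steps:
A = -128 (A = -2*(5 + 3)² = -2*8² = -2*64 = -128)
((-37 - 24) - 10)*(A + 142) = ((-37 - 24) - 10)*(-128 + 142) = (-61 - 10)*14 = -71*14 = -994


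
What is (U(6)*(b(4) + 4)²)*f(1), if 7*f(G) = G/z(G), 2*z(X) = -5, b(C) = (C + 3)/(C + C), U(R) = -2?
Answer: 1521/560 ≈ 2.7161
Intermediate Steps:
b(C) = (3 + C)/(2*C) (b(C) = (3 + C)/((2*C)) = (3 + C)*(1/(2*C)) = (3 + C)/(2*C))
z(X) = -5/2 (z(X) = (½)*(-5) = -5/2)
f(G) = -2*G/35 (f(G) = (G/(-5/2))/7 = (G*(-⅖))/7 = (-2*G/5)/7 = -2*G/35)
(U(6)*(b(4) + 4)²)*f(1) = (-2*((½)*(3 + 4)/4 + 4)²)*(-2/35*1) = -2*((½)*(¼)*7 + 4)²*(-2/35) = -2*(7/8 + 4)²*(-2/35) = -2*(39/8)²*(-2/35) = -2*1521/64*(-2/35) = -1521/32*(-2/35) = 1521/560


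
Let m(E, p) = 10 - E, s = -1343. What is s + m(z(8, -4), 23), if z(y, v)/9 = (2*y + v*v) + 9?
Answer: -1702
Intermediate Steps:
z(y, v) = 81 + 9*v² + 18*y (z(y, v) = 9*((2*y + v*v) + 9) = 9*((2*y + v²) + 9) = 9*((v² + 2*y) + 9) = 9*(9 + v² + 2*y) = 81 + 9*v² + 18*y)
s + m(z(8, -4), 23) = -1343 + (10 - (81 + 9*(-4)² + 18*8)) = -1343 + (10 - (81 + 9*16 + 144)) = -1343 + (10 - (81 + 144 + 144)) = -1343 + (10 - 1*369) = -1343 + (10 - 369) = -1343 - 359 = -1702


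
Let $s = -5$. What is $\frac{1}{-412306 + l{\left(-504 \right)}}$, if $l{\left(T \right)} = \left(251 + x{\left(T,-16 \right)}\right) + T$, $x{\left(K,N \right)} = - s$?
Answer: $- \frac{1}{412554} \approx -2.4239 \cdot 10^{-6}$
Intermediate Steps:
$x{\left(K,N \right)} = 5$ ($x{\left(K,N \right)} = \left(-1\right) \left(-5\right) = 5$)
$l{\left(T \right)} = 256 + T$ ($l{\left(T \right)} = \left(251 + 5\right) + T = 256 + T$)
$\frac{1}{-412306 + l{\left(-504 \right)}} = \frac{1}{-412306 + \left(256 - 504\right)} = \frac{1}{-412306 - 248} = \frac{1}{-412554} = - \frac{1}{412554}$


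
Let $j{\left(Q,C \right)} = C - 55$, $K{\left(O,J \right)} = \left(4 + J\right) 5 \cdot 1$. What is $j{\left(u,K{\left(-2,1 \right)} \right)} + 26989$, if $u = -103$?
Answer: $26959$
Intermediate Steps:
$K{\left(O,J \right)} = 20 + 5 J$ ($K{\left(O,J \right)} = \left(4 + J\right) 5 = 20 + 5 J$)
$j{\left(Q,C \right)} = -55 + C$
$j{\left(u,K{\left(-2,1 \right)} \right)} + 26989 = \left(-55 + \left(20 + 5 \cdot 1\right)\right) + 26989 = \left(-55 + \left(20 + 5\right)\right) + 26989 = \left(-55 + 25\right) + 26989 = -30 + 26989 = 26959$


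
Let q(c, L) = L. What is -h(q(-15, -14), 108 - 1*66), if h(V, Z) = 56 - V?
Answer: -70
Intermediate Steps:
-h(q(-15, -14), 108 - 1*66) = -(56 - 1*(-14)) = -(56 + 14) = -1*70 = -70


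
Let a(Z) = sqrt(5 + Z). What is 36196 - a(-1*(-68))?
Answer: 36196 - sqrt(73) ≈ 36187.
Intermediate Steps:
36196 - a(-1*(-68)) = 36196 - sqrt(5 - 1*(-68)) = 36196 - sqrt(5 + 68) = 36196 - sqrt(73)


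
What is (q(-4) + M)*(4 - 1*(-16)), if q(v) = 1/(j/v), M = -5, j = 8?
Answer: -110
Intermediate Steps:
q(v) = v/8 (q(v) = 1/(8/v) = v/8)
(q(-4) + M)*(4 - 1*(-16)) = ((⅛)*(-4) - 5)*(4 - 1*(-16)) = (-½ - 5)*(4 + 16) = -11/2*20 = -110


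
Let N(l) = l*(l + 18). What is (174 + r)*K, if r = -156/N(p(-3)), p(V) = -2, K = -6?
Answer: -4293/4 ≈ -1073.3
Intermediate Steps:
N(l) = l*(18 + l)
r = 39/8 (r = -156*(-1/(2*(18 - 2))) = -156/((-2*16)) = -156/(-32) = -156*(-1/32) = 39/8 ≈ 4.8750)
(174 + r)*K = (174 + 39/8)*(-6) = (1431/8)*(-6) = -4293/4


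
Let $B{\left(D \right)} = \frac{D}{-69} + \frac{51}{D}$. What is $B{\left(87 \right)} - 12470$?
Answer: $- \frac{8317940}{667} \approx -12471.0$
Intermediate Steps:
$B{\left(D \right)} = \frac{51}{D} - \frac{D}{69}$ ($B{\left(D \right)} = D \left(- \frac{1}{69}\right) + \frac{51}{D} = - \frac{D}{69} + \frac{51}{D} = \frac{51}{D} - \frac{D}{69}$)
$B{\left(87 \right)} - 12470 = \left(\frac{51}{87} - \frac{29}{23}\right) - 12470 = \left(51 \cdot \frac{1}{87} - \frac{29}{23}\right) - 12470 = \left(\frac{17}{29} - \frac{29}{23}\right) - 12470 = - \frac{450}{667} - 12470 = - \frac{8317940}{667}$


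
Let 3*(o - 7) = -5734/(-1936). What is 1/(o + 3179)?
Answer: 2904/9255011 ≈ 0.00031378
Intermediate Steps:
o = 23195/2904 (o = 7 + (-5734/(-1936))/3 = 7 + (-5734*(-1/1936))/3 = 7 + (⅓)*(2867/968) = 7 + 2867/2904 = 23195/2904 ≈ 7.9873)
1/(o + 3179) = 1/(23195/2904 + 3179) = 1/(9255011/2904) = 2904/9255011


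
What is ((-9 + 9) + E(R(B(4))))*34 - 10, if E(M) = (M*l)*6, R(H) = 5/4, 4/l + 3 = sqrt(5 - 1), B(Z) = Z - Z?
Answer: -1030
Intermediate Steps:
B(Z) = 0
l = -4 (l = 4/(-3 + sqrt(5 - 1)) = 4/(-3 + sqrt(4)) = 4/(-3 + 2) = 4/(-1) = 4*(-1) = -4)
R(H) = 5/4 (R(H) = 5*(1/4) = 5/4)
E(M) = -24*M (E(M) = (M*(-4))*6 = -4*M*6 = -24*M)
((-9 + 9) + E(R(B(4))))*34 - 10 = ((-9 + 9) - 24*5/4)*34 - 10 = (0 - 30)*34 - 10 = -30*34 - 10 = -1020 - 10 = -1030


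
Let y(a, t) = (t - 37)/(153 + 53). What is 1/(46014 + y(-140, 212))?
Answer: 206/9479059 ≈ 2.1732e-5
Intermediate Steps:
y(a, t) = -37/206 + t/206 (y(a, t) = (-37 + t)/206 = (-37 + t)*(1/206) = -37/206 + t/206)
1/(46014 + y(-140, 212)) = 1/(46014 + (-37/206 + (1/206)*212)) = 1/(46014 + (-37/206 + 106/103)) = 1/(46014 + 175/206) = 1/(9479059/206) = 206/9479059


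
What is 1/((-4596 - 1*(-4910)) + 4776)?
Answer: 1/5090 ≈ 0.00019646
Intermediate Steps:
1/((-4596 - 1*(-4910)) + 4776) = 1/((-4596 + 4910) + 4776) = 1/(314 + 4776) = 1/5090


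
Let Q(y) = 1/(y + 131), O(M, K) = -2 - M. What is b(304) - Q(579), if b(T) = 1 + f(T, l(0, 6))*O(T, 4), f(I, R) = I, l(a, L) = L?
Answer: -66046331/710 ≈ -93023.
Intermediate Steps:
Q(y) = 1/(131 + y)
b(T) = 1 + T*(-2 - T)
b(304) - Q(579) = (1 - 1*304*(2 + 304)) - 1/(131 + 579) = (1 - 1*304*306) - 1/710 = (1 - 93024) - 1*1/710 = -93023 - 1/710 = -66046331/710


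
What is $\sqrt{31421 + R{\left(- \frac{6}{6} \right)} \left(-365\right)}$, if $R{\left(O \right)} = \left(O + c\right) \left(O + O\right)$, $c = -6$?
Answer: $\sqrt{26311} \approx 162.21$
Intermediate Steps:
$R{\left(O \right)} = 2 O \left(-6 + O\right)$ ($R{\left(O \right)} = \left(O - 6\right) \left(O + O\right) = \left(-6 + O\right) 2 O = 2 O \left(-6 + O\right)$)
$\sqrt{31421 + R{\left(- \frac{6}{6} \right)} \left(-365\right)} = \sqrt{31421 + 2 \left(- \frac{6}{6}\right) \left(-6 - \frac{6}{6}\right) \left(-365\right)} = \sqrt{31421 + 2 \left(\left(-6\right) \frac{1}{6}\right) \left(-6 - 1\right) \left(-365\right)} = \sqrt{31421 + 2 \left(-1\right) \left(-6 - 1\right) \left(-365\right)} = \sqrt{31421 + 2 \left(-1\right) \left(-7\right) \left(-365\right)} = \sqrt{31421 + 14 \left(-365\right)} = \sqrt{31421 - 5110} = \sqrt{26311}$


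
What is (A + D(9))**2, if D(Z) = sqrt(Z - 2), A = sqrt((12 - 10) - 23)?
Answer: -14 + 14*I*sqrt(3) ≈ -14.0 + 24.249*I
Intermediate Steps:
A = I*sqrt(21) (A = sqrt(2 - 23) = sqrt(-21) = I*sqrt(21) ≈ 4.5826*I)
D(Z) = sqrt(-2 + Z)
(A + D(9))**2 = (I*sqrt(21) + sqrt(-2 + 9))**2 = (I*sqrt(21) + sqrt(7))**2 = (sqrt(7) + I*sqrt(21))**2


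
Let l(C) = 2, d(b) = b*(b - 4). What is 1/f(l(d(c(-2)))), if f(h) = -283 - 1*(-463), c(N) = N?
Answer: 1/180 ≈ 0.0055556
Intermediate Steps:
d(b) = b*(-4 + b)
f(h) = 180 (f(h) = -283 + 463 = 180)
1/f(l(d(c(-2)))) = 1/180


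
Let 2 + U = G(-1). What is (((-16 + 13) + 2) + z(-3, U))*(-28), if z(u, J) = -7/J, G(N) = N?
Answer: -112/3 ≈ -37.333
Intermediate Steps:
U = -3 (U = -2 - 1 = -3)
(((-16 + 13) + 2) + z(-3, U))*(-28) = (((-16 + 13) + 2) - 7/(-3))*(-28) = ((-3 + 2) - 7*(-⅓))*(-28) = (-1 + 7/3)*(-28) = (4/3)*(-28) = -112/3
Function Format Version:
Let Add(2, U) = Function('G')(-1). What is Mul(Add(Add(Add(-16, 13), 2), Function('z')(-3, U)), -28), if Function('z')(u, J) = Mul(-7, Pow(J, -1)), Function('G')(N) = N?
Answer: Rational(-112, 3) ≈ -37.333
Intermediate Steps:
U = -3 (U = Add(-2, -1) = -3)
Mul(Add(Add(Add(-16, 13), 2), Function('z')(-3, U)), -28) = Mul(Add(Add(Add(-16, 13), 2), Mul(-7, Pow(-3, -1))), -28) = Mul(Add(Add(-3, 2), Mul(-7, Rational(-1, 3))), -28) = Mul(Add(-1, Rational(7, 3)), -28) = Mul(Rational(4, 3), -28) = Rational(-112, 3)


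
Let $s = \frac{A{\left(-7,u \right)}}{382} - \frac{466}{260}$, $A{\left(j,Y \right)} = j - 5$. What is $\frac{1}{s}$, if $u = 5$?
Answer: $- \frac{24830}{45283} \approx -0.54833$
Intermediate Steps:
$A{\left(j,Y \right)} = -5 + j$
$s = - \frac{45283}{24830}$ ($s = \frac{-5 - 7}{382} - \frac{466}{260} = \left(-12\right) \frac{1}{382} - \frac{233}{130} = - \frac{6}{191} - \frac{233}{130} = - \frac{45283}{24830} \approx -1.8237$)
$\frac{1}{s} = \frac{1}{- \frac{45283}{24830}} = - \frac{24830}{45283}$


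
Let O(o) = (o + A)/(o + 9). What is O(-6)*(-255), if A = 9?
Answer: -255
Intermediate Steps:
O(o) = 1 (O(o) = (o + 9)/(o + 9) = (9 + o)/(9 + o) = 1)
O(-6)*(-255) = 1*(-255) = -255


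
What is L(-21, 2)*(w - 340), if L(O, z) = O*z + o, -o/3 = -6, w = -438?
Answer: 18672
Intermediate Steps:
o = 18 (o = -3*(-6) = 18)
L(O, z) = 18 + O*z (L(O, z) = O*z + 18 = 18 + O*z)
L(-21, 2)*(w - 340) = (18 - 21*2)*(-438 - 340) = (18 - 42)*(-778) = -24*(-778) = 18672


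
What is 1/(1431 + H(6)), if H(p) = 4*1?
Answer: 1/1435 ≈ 0.00069686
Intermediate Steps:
H(p) = 4
1/(1431 + H(6)) = 1/(1431 + 4) = 1/1435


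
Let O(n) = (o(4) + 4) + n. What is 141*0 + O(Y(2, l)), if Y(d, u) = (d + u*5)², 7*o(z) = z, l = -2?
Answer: 480/7 ≈ 68.571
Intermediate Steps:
o(z) = z/7
Y(d, u) = (d + 5*u)²
O(n) = 32/7 + n (O(n) = ((⅐)*4 + 4) + n = (4/7 + 4) + n = 32/7 + n)
141*0 + O(Y(2, l)) = 141*0 + (32/7 + (2 + 5*(-2))²) = 0 + (32/7 + (2 - 10)²) = 0 + (32/7 + (-8)²) = 0 + (32/7 + 64) = 0 + 480/7 = 480/7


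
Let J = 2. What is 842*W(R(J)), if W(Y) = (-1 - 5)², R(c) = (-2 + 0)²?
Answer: 30312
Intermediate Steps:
R(c) = 4 (R(c) = (-2)² = 4)
W(Y) = 36 (W(Y) = (-6)² = 36)
842*W(R(J)) = 842*36 = 30312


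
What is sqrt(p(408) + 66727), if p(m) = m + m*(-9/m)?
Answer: sqrt(67126) ≈ 259.09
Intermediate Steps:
p(m) = -9 + m (p(m) = m - 9 = -9 + m)
sqrt(p(408) + 66727) = sqrt((-9 + 408) + 66727) = sqrt(399 + 66727) = sqrt(67126)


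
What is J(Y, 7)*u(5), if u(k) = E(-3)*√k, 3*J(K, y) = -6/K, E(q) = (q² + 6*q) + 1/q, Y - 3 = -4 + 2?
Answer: 56*√5/3 ≈ 41.740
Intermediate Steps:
Y = 1 (Y = 3 + (-4 + 2) = 3 - 2 = 1)
E(q) = 1/q + q² + 6*q
J(K, y) = -2/K (J(K, y) = (-6/K)/3 = -2/K)
u(k) = -28*√k/3 (u(k) = ((1 + (-3)²*(6 - 3))/(-3))*√k = (-(1 + 9*3)/3)*√k = (-(1 + 27)/3)*√k = (-⅓*28)*√k = -28*√k/3)
J(Y, 7)*u(5) = (-2/1)*(-28*√5/3) = (-2*1)*(-28*√5/3) = -(-56)*√5/3 = 56*√5/3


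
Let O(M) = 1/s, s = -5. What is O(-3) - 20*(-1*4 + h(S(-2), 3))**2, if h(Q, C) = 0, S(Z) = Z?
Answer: -1601/5 ≈ -320.20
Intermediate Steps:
O(M) = -1/5 (O(M) = 1/(-5) = -1/5)
O(-3) - 20*(-1*4 + h(S(-2), 3))**2 = -1/5 - 20*(-1*4 + 0)**2 = -1/5 - 20*(-4 + 0)**2 = -1/5 - 20*(-4)**2 = -1/5 - 20*16 = -1/5 - 320 = -1601/5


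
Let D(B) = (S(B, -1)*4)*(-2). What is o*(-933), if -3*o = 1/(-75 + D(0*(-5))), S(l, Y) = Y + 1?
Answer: -311/75 ≈ -4.1467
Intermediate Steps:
S(l, Y) = 1 + Y
D(B) = 0 (D(B) = ((1 - 1)*4)*(-2) = (0*4)*(-2) = 0*(-2) = 0)
o = 1/225 (o = -1/(3*(-75 + 0)) = -⅓/(-75) = -⅓*(-1/75) = 1/225 ≈ 0.0044444)
o*(-933) = (1/225)*(-933) = -311/75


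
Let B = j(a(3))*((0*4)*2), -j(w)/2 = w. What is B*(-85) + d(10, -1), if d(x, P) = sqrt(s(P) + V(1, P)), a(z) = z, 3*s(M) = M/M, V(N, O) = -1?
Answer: I*sqrt(6)/3 ≈ 0.8165*I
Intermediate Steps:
s(M) = 1/3 (s(M) = (M/M)/3 = (1/3)*1 = 1/3)
j(w) = -2*w
d(x, P) = I*sqrt(6)/3 (d(x, P) = sqrt(1/3 - 1) = sqrt(-2/3) = I*sqrt(6)/3)
B = 0 (B = (-2*3)*((0*4)*2) = -0*2 = -6*0 = 0)
B*(-85) + d(10, -1) = 0*(-85) + I*sqrt(6)/3 = 0 + I*sqrt(6)/3 = I*sqrt(6)/3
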